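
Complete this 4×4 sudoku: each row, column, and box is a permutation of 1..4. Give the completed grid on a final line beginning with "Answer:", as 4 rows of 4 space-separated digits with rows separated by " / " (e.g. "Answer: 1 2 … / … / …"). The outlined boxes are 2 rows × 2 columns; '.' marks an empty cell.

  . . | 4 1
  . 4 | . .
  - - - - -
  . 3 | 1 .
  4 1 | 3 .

Step 1. [r3c1∈{2}] only 2 remains possible at r3c1. So r3c1=2.
Step 2. [r2c4∈{2,3}] across col 4, 3 lands solely at r2c4. So r2c4=3.
Step 3. [r3c4∈{4}] r3c4's peers cover all but 4, so r3c4=4.
Step 4. [r2c1∈{1}] r2c1's peers cover all but 1 ⇒ r2c1=1.
Step 5. [r2c3∈{2}] r2c3's peers cover all but 2. So r2c3=2.
Step 6. [r4c4∈{2}] r4c4's peers cover all but 2, so r4c4=2.
Step 7. [r1c1∈{3}] r1c1 is down to just 3, so r1c1=3.
Step 8. [r1c2∈{2}] r1c2 is down to just 2 ⇒ r1c2=2.

Answer: 3 2 4 1 / 1 4 2 3 / 2 3 1 4 / 4 1 3 2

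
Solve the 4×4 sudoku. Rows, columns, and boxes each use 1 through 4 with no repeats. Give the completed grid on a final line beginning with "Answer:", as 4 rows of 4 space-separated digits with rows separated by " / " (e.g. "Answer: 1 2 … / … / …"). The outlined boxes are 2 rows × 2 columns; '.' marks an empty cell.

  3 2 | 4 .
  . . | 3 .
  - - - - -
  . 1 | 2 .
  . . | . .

Step 1. [r3c1∈{4}] r3c1 has the single candidate 4, so r3c1=4.
Step 2. [r1c4∈{1}] only 1 remains possible at r1c4. So r1c4=1.
Step 3. [r4c4∈{3,4}] r4c4 is the only open cell in row 4 admitting 4. So r4c4=4.
Step 4. [r2c2∈{4}] nothing but 4 survives at r2c2. So r2c2=4.
Step 5. [r4c2∈{3}] only 3 remains possible at r4c2, so r4c2=3.
Step 6. [r4c1∈{2}] r4c1 is down to just 2 ⇒ r4c1=2.
Step 7. [r4c3∈{1}] r4c3's peers cover all but 1. So r4c3=1.
Step 8. [r2c1∈{1}] only 1 remains possible at r2c1, so r2c1=1.
Step 9. [r3c4∈{3}] r3c4 has the single candidate 3, so r3c4=3.
Step 10. [r2c4∈{2}] r2c4 has the single candidate 2. So r2c4=2.

Answer: 3 2 4 1 / 1 4 3 2 / 4 1 2 3 / 2 3 1 4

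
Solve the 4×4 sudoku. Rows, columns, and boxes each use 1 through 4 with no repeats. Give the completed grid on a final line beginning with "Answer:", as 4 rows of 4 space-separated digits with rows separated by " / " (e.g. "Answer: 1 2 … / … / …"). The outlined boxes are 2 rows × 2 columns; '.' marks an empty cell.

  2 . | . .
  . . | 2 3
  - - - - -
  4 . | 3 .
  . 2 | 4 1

Step 1. [r1c2∈{1,3,4}] across row 1, 3 lands solely at r1c2. So r1c2=3.
Step 2. [r2c2∈{1,4}] across row 2, 4 lands solely at r2c2. So r2c2=4.
Step 3. [r2c1∈{1}] nothing but 1 survives at r2c1 ⇒ r2c1=1.
Step 4. [r1c4∈{4}] nothing but 4 survives at r1c4 ⇒ r1c4=4.
Step 5. [r4c1∈{3}] r4c1 is down to just 3, so r4c1=3.
Step 6. [r1c3∈{1}] r1c3 has the single candidate 1 ⇒ r1c3=1.
Step 7. [r3c4∈{2}] r3c4 is down to just 2. So r3c4=2.
Step 8. [r3c2∈{1}] r3c2 is down to just 1, so r3c2=1.

Answer: 2 3 1 4 / 1 4 2 3 / 4 1 3 2 / 3 2 4 1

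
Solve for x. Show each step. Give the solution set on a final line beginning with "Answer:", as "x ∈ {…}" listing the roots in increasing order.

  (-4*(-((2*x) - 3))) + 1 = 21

Step 1. [(-4*(-((2*x) - 3))) + 1 = 21] the outer +1 inverts by subtracting 1, so sub: -4*(-((2*x) - 3)) = 20.
Step 2. [-4*(-((2*x) - 3)) = 20] divide by the outer -4, so div: -((2*x) - 3) = -5.
Step 3. [-((2*x) - 3) = -5] leading − — multiply by −1 ⇒ neg: (2*x) - 3 = 5.
Step 4. [(2*x) - 3 = 5] -3 is outermost — add 3 both sides ⇒ sub: 2*x = 8.
Step 5. [2*x = 8] LHS = 2·(…); ÷2 both sides. So div: x = 4.

Answer: x ∈ {4}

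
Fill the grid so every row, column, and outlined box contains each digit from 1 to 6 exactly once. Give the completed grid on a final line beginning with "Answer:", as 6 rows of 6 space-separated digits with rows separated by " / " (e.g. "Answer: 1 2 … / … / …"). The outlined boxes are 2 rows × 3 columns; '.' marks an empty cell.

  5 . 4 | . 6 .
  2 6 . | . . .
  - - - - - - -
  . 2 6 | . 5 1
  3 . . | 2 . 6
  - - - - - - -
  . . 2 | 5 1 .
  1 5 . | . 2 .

Step 1. [r2c5∈{3,4}] col 5 places 3 nowhere but r2c5, so r2c5=3.
Step 2. [r3c1∈{4}] nothing but 4 survives at r3c1 ⇒ r3c1=4.
Step 3. [r2c3∈{1}] nothing but 1 survives at r2c3. So r2c3=1.
Step 4. [r6c3∈{3}] r6c3 is down to just 3. So r6c3=3.
Step 5. [r6c6∈{4}] nothing but 4 survives at r6c6 ⇒ r6c6=4.
Step 6. [r5c1∈{6}] r5c1's peers cover all but 6 ⇒ r5c1=6.
Step 7. [r1c4∈{1}] r1c4 has the single candidate 1. So r1c4=1.
Step 8. [r1c2∈{3}] r1c2 has the single candidate 3 ⇒ r1c2=3.
Step 9. [r4c5∈{4}] r4c5 is down to just 4. So r4c5=4.
Step 10. [r2c4∈{4}] nothing but 4 survives at r2c4. So r2c4=4.
Step 11. [r6c4∈{6}] nothing but 6 survives at r6c4 ⇒ r6c4=6.
Step 12. [r5c2∈{4}] only 4 remains possible at r5c2. So r5c2=4.
Step 13. [r4c2∈{1}] r4c2 is down to just 1. So r4c2=1.
Step 14. [r1c6∈{2}] only 2 remains possible at r1c6. So r1c6=2.
Step 15. [r3c4∈{3}] only 3 remains possible at r3c4, so r3c4=3.
Step 16. [r5c6∈{3}] r5c6's peers cover all but 3 ⇒ r5c6=3.
Step 17. [r4c3∈{5}] nothing but 5 survives at r4c3 ⇒ r4c3=5.
Step 18. [r2c6∈{5}] only 5 remains possible at r2c6. So r2c6=5.

Answer: 5 3 4 1 6 2 / 2 6 1 4 3 5 / 4 2 6 3 5 1 / 3 1 5 2 4 6 / 6 4 2 5 1 3 / 1 5 3 6 2 4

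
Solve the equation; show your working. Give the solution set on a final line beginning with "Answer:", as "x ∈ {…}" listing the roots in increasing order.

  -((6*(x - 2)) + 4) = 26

Step 1. [-((6*(x - 2)) + 4) = 26] leading − — multiply by −1 ⇒ neg: (6*(x - 2)) + 4 = -26.
Step 2. [(6*(x - 2)) + 4 = -26] +4 is outermost — subtract 4 both sides ⇒ sub: 6*(x - 2) = -30.
Step 3. [6*(x - 2) = -30] 6·(inner) — divide through by 6. So div: x - 2 = -5.
Step 4. [x - 2 = -5] -2 is outermost — add 2 both sides. So sub: x = -3.

Answer: x ∈ {-3}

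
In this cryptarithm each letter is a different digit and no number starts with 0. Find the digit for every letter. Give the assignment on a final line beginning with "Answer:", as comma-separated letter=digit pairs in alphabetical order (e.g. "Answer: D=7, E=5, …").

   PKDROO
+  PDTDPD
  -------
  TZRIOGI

Step 1. [col 1: O + D ≡ I (mod 10)] several values work for I in column 1 (O + D ≡ I (mod 10), carry-in 0); try I=0 ⇒ I=0.
Step 2. [T] the sum has 7 digits but both addends have 6; that extra leading digit T is the final carry, namely 1 ⇒ T=1.
Step 3. [col 1: O + D ≡ I (mod 10)] D=8 is one option consistent with column 1 (O + D ≡ I (mod 10), carry-in 0) — take it ⇒ D=8.
Step 4. [col 1: O + D ≡ I (mod 10)] column 1: given D=8, I=0, carry-in 0, and digits 0,1,8 already taken and all letters distinct, O+D≡I (mod 10) forces O=2. So O=2.
Step 5. [col 2: O + P ≡ G (mod 10)] no forcing yet in column 2 (carry-in 1); G=9 is free and consistent — try it, so G=9.
Step 6. [col 2: O + P ≡ G (mod 10)] in column 2 we have O+P≡G with carry-in 1; given O=2, G=9 and digits 0,1,2,8,9 already taken and all letters distinct, that pins P to 6, so P=6.
Step 7. [col 3: R + D ≡ O (mod 10)] in column 3 we have R+D≡O with carry-in 0; given D=8, O=2 and digits 0,1,2,6,8,9 already taken and all letters distinct, that pins R to 4 ⇒ R=4.
Step 8. [col 5: K + D ≡ R (mod 10)] in column 5 we have K+D≡R with carry-in 1; given D=8, R=4 and digits 0,1,2,4,6,8,9 already taken and all letters distinct, that pins K to 5 ⇒ K=5.
Step 9. [col 6: P + P ≡ Z (mod 10)] from column 6 (P=6, carry-in 1, digits 0,1,2,4,5,6,8,9 already taken and all letters distinct): Z must equal 3. So Z=3.

Answer: D=8, G=9, I=0, K=5, O=2, P=6, R=4, T=1, Z=3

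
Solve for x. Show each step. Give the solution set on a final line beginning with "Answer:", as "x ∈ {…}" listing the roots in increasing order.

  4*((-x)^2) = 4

Step 1. [4*((-x)^2) = 4] leading coefficient 4: divide by 4 ⇒ div: (-x)^2 = 1.
Step 2. [(-x)^2 = 1] LHS squared, RHS 1 ≥ 0: apply √ (±). So sqrt: -x = 1 or -1.
Step 3. [-x = 1 or -1] flip signs both sides, so neg: x = -1 or 1.

Answer: x ∈ {-1, 1}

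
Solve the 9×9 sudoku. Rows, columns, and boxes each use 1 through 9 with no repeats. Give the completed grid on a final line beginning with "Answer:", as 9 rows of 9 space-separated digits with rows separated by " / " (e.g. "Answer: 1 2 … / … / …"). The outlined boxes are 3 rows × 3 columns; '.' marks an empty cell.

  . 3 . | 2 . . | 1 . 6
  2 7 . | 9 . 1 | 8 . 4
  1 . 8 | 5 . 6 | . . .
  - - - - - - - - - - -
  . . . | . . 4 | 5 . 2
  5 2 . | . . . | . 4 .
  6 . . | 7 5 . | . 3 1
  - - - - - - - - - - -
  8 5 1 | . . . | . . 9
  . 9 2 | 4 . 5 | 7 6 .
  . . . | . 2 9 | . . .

Step 1. [r8c1∈{3}] r8c1's peers cover all but 3, so r8c1=3.
Step 2. [r3c2∈{4}] r3c2 has the single candidate 4 ⇒ r3c2=4.
Step 3. [r2c5∈{3}] r2c5 has the single candidate 3 ⇒ r2c5=3.
Step 4. [r3c5∈{7}] only 7 remains possible at r3c5 ⇒ r3c5=7.
Step 5. [r7c5∈{6}] r7c5 has the single candidate 6. So r7c5=6.
Step 6. [r7c4∈{3}] r7c4 is down to just 3. So r7c4=3.
Step 7. [r6c7∈{9}] r6c7's peers cover all but 9 ⇒ r6c7=9.
Step 8. [r8c9∈{8}] only 8 remains possible at r8c9 ⇒ r8c9=8.
Step 9. [r4c8∈{7,8}] col 8 places 8 nowhere but r4c8. So r4c8=8.
Step 10. [r1c6∈{8}] r1c6 has the single candidate 8 ⇒ r1c6=8.
Step 11. [r9c1∈{4,7}] in col 1, 4 fits only at r9c1, so r9c1=4.
Step 12. [r8c5∈{1}] only 1 remains possible at r8c5. So r8c5=1.
Step 13. [r4c5∈{9}] nothing but 9 survives at r4c5, so r4c5=9.
Step 14. [r2c8∈{5}] r2c8's peers cover all but 5, so r2c8=5.
Step 15. [r5c4∈{1,6,8}] across row 5, 1 lands solely at r5c4. So r5c4=1.
Step 16. [r9c3∈{6,7}] in row 9, 7 fits only at r9c3, so r9c3=7.
Step 17. [r3c8∈{2,9}] r3c8 is the only open cell in row 3 admitting 9, so r3c8=9.
Step 18. [r5c3∈{3,9}] across row 5, 9 lands solely at r5c3, so r5c3=9.
Step 19. [r3c9∈{3}] r3c9 is down to just 3. So r3c9=3.
Step 20. [r7c7∈{2,4}] row 7 places 4 nowhere but r7c7 ⇒ r7c7=4.
Step 21. [r6c2∈{8}] nothing but 8 survives at r6c2, so r6c2=8.
Step 22. [r1c1∈{9}] only 9 remains possible at r1c1. So r1c1=9.
Step 23. [r3c7∈{2}] only 2 remains possible at r3c7 ⇒ r3c7=2.
Step 24. [r9c8∈{1}] r9c8's peers cover all but 1 ⇒ r9c8=1.
Step 25. [r9c9∈{5}] only 5 remains possible at r9c9 ⇒ r9c9=5.
Step 26. [r2c3∈{6}] r2c3 has the single candidate 6. So r2c3=6.
Step 27. [r4c2∈{1}] only 1 remains possible at r4c2, so r4c2=1.
Step 28. [r9c2∈{6}] only 6 remains possible at r9c2. So r9c2=6.
Step 29. [r5c7∈{6}] r5c7 has the single candidate 6 ⇒ r5c7=6.
Step 30. [r9c4∈{8}] r9c4 is down to just 8. So r9c4=8.
Step 31. [r6c3∈{4}] r6c3 has the single candidate 4. So r6c3=4.
Step 32. [r4c4∈{6}] r4c4 has the single candidate 6, so r4c4=6.
Step 33. [r5c9∈{7}] only 7 remains possible at r5c9, so r5c9=7.
Step 34. [r7c8∈{2}] r7c8's peers cover all but 2. So r7c8=2.
Step 35. [r5c5∈{8}] only 8 remains possible at r5c5. So r5c5=8.
Step 36. [r7c6∈{7}] nothing but 7 survives at r7c6. So r7c6=7.
Step 37. [r1c3∈{5}] r1c3's peers cover all but 5. So r1c3=5.
Step 38. [r1c5∈{4}] only 4 remains possible at r1c5, so r1c5=4.
Step 39. [r5c6∈{3}] r5c6 has the single candidate 3, so r5c6=3.
Step 40. [r4c1∈{7}] only 7 remains possible at r4c1. So r4c1=7.
Step 41. [r1c8∈{7}] only 7 remains possible at r1c8. So r1c8=7.
Step 42. [r9c7∈{3}] only 3 remains possible at r9c7. So r9c7=3.
Step 43. [r6c6∈{2}] r6c6 is down to just 2 ⇒ r6c6=2.
Step 44. [r4c3∈{3}] only 3 remains possible at r4c3, so r4c3=3.

Answer: 9 3 5 2 4 8 1 7 6 / 2 7 6 9 3 1 8 5 4 / 1 4 8 5 7 6 2 9 3 / 7 1 3 6 9 4 5 8 2 / 5 2 9 1 8 3 6 4 7 / 6 8 4 7 5 2 9 3 1 / 8 5 1 3 6 7 4 2 9 / 3 9 2 4 1 5 7 6 8 / 4 6 7 8 2 9 3 1 5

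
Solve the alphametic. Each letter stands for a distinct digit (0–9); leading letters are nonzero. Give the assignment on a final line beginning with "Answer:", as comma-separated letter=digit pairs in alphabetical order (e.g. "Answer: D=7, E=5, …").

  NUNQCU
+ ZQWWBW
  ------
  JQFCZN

Step 1. [col 1: U + W ≡ N (mod 10)] U=9 is one option consistent with column 1 (U + W ≡ N (mod 10), carry-in 0) — take it ⇒ U=9.
Step 2. [col 1: U + W ≡ N (mod 10)] N=5 is one option consistent with column 1 (U + W ≡ N (mod 10), carry-in 0) — take it, so N=5.
Step 3. [col 1: U + W ≡ N (mod 10)] column 1 reads U+W+carry(0)=N with U=9, N=5; with digits 5,9 already taken and all letters distinct, the only value for W is 6 ⇒ W=6.
Step 4. [col 2: C + B ≡ Z (mod 10)] no forcing yet in column 2 (carry-in 1); B=4 is free and consistent — try it, so B=4.
Step 5. [col 2: C + B ≡ Z (mod 10)] no forcing yet in column 2 (carry-in 1); C=7 is free and consistent — try it. So C=7.
Step 6. [col 2: C + B ≡ Z (mod 10)] in column 2 we have C+B≡Z with carry-in 1; given C=7, B=4 and digits 4,5,6,7,9 already taken and all letters distinct, that pins Z to 2, so Z=2.
Step 7. [col 3: Q + W ≡ C (mod 10)] from column 3 (W=6, C=7, carry-in 1, digits 2,4,5,6,7,9 already taken and all letters distinct): Q must equal 0. So Q=0.
Step 8. [col 4: N + W ≡ F (mod 10)] column 4: given N=5, W=6, carry-in 0, and digits 0,2,4,5,6,7,9 already taken and all letters distinct, N+W≡F (mod 10) forces F=1. So F=1.
Step 9. [col 6: N + Z ≡ J (mod 10)] in column 6 we have N+Z≡J with carry-in 1; given N=5, Z=2 and digits 0,1,2,4,5,6,7,9 already taken and all letters distinct, that pins J to 8. So J=8.

Answer: B=4, C=7, F=1, J=8, N=5, Q=0, U=9, W=6, Z=2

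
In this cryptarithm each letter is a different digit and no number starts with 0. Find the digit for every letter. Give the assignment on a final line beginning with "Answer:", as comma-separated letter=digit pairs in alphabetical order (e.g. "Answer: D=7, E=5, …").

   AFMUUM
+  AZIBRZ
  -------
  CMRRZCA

Step 1. [col 1: M + Z ≡ A (mod 10)] column 1 (M + Z ≡ A (mod 10), carry-in 0) doesn't pin A yet; pick A=7 and continue, so A=7.
Step 2. [col 1: M + Z ≡ A (mod 10)] no forcing yet in column 1 (carry-in 0); Z=3 is free and consistent — try it. So Z=3.
Step 3. [C] the sum has 7 digits but both addends have 6; that extra leading digit C is the final carry, namely 1, so C=1.
Step 4. [col 1: M + Z ≡ A (mod 10)] column 1: given Z=3, A=7, carry-in 0, and digits 1,3,7 already taken and all letters distinct, M+Z≡A (mod 10) forces M=4 ⇒ M=4.
Step 5. [col 2: U + R ≡ C (mod 10)] column 2 (U + R ≡ C (mod 10), carry-in 0) doesn't pin R yet; pick R=9 and continue, so R=9.
Step 6. [col 2: U + R ≡ C (mod 10)] from column 2 (R=9, C=1, carry-in 0, digits 1,3,4,7,9 already taken and all letters distinct): U must equal 2 ⇒ U=2.
Step 7. [col 3: U + B ≡ Z (mod 10)] in column 3 we have U+B≡Z with carry-in 1; given U=2, Z=3 and digits 1,2,3,4,7,9 already taken and all letters distinct, that pins B to 0, so B=0.
Step 8. [col 4: M + I ≡ R (mod 10)] from column 4 (M=4, R=9, carry-in 0, digits 0,1,2,3,4,7,9 already taken and all letters distinct): I must equal 5, so I=5.
Step 9. [col 5: F + Z ≡ R (mod 10)] in column 5 we have F+Z≡R with carry-in 0; given Z=3, R=9 and digits 0,1,2,3,4,5,7,9 already taken and all letters distinct, that pins F to 6. So F=6.

Answer: A=7, B=0, C=1, F=6, I=5, M=4, R=9, U=2, Z=3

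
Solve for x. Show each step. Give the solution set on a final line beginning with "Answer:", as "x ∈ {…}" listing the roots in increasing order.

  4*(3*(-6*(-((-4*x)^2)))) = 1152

Step 1. [4*(3*(-6*(-((-4*x)^2)))) = 1152] 4 out front; divide by 4 ⇒ div: 3*(-6*(-((-4*x)^2))) = 288.
Step 2. [3*(-6*(-((-4*x)^2))) = 288] 3·(inner) — divide through by 3 ⇒ div: -6*(-((-4*x)^2)) = 96.
Step 3. [-6*(-((-4*x)^2)) = 96] LHS = -6·(…); ÷-6 both sides, so div: -((-4*x)^2) = -16.
Step 4. [-((-4*x)^2) = -16] flip signs both sides, so neg: (-4*x)^2 = 16.
Step 5. [(-4*x)^2 = 16] √ both sides: 16 ≥ 0 gives two branches ⇒ sqrt: -4*x = 4 or -4.
Step 6. [-4*x = 4 or -4] leading coefficient -4: divide by -4. So div: x = -1 or 1.

Answer: x ∈ {-1, 1}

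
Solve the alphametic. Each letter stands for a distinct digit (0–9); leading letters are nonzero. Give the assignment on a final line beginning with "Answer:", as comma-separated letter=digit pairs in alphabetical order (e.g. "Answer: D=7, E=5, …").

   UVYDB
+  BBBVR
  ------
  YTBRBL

Step 1. [col 1: B + R ≡ L (mod 10)] R=7 is one option consistent with column 1 (B + R ≡ L (mod 10), carry-in 0) — take it. So R=7.
Step 2. [col 1: B + R ≡ L (mod 10)] column 1 (B + R ≡ L (mod 10), carry-in 0) doesn't pin B yet; pick B=6 and continue, so B=6.
Step 3. [Y] adding two 5-digit numbers gives at most 5+1 digits, and here it does — Y is that final carry and must be 1 ⇒ Y=1.
Step 4. [col 1: B + R ≡ L (mod 10)] column 1 reads B+R+carry(0)=L with B=6, R=7; with digits 1,6,7 already taken and all letters distinct, the only value for L is 3. So L=3.
Step 5. [col 2: D + V ≡ B (mod 10)] column 2 (D + V ≡ B (mod 10), carry-in 1) doesn't pin D yet; pick D=5 and continue, so D=5.
Step 6. [col 2: D + V ≡ B (mod 10)] column 2: given D=5, B=6, carry-in 1, and digits 1,3,5,6,7 already taken and all letters distinct, D+V≡B (mod 10) forces V=0. So V=0.
Step 7. [col 5: U + B ≡ T (mod 10)] column 5 (U + B ≡ T (mod 10), carry-in 0) doesn't pin U yet; pick U=8 and continue, so U=8.
Step 8. [col 5: U + B ≡ T (mod 10)] from column 5 (U=8, B=6, carry-in 0, digits 0,1,3,5,6,7,8 already taken and all letters distinct): T must equal 4, so T=4.

Answer: B=6, D=5, L=3, R=7, T=4, U=8, V=0, Y=1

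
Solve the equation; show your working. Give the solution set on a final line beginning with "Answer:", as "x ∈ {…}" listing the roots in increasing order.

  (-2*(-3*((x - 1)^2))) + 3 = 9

Step 1. [(-2*(-3*((x - 1)^2))) + 3 = 9] 3 comes off first (subtract 3), so sub: -2*(-3*((x - 1)^2)) = 6.
Step 2. [-2*(-3*((x - 1)^2)) = 6] divide by the outer -2. So div: -3*((x - 1)^2) = -3.
Step 3. [-3*((x - 1)^2) = -3] leading coefficient -3: divide by -3, so div: (x - 1)^2 = 1.
Step 4. [(x - 1)^2 = 1] 1 ≥ 0, LHS is (·)² — take ±√. So sqrt: x - 1 = 1 or -1.
Step 5. [x - 1 = 1 or -1] 1 comes off first (add 1), so sub: x = 2 or 0.

Answer: x ∈ {0, 2}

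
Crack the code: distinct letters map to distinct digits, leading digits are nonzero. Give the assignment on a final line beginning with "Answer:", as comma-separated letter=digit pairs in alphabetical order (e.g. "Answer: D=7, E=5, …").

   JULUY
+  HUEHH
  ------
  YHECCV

Step 1. [col 1: Y + H ≡ V (mod 10)] H=7 is one option consistent with column 1 (Y + H ≡ V (mod 10), carry-in 0) — take it ⇒ H=7.
Step 2. [col 1: Y + H ≡ V (mod 10)] no forcing yet in column 1 (carry-in 0); V=8 is free and consistent — try it. So V=8.
Step 3. [col 1: Y + H ≡ V (mod 10)] in column 1 we have Y+H≡V with carry-in 0; given H=7, V=8 and digits 7,8 already taken and all letters distinct, that pins Y to 1. So Y=1.
Step 4. [col 2: U + H ≡ C (mod 10)] C=3 is one option consistent with column 2 (U + H ≡ C (mod 10), carry-in 0) — take it, so C=3.
Step 5. [col 2: U + H ≡ C (mod 10)] in column 2 we have U+H≡C with carry-in 0; given H=7, C=3 and digits 1,3,7,8 already taken and all letters distinct, that pins U to 6, so U=6.
Step 6. [col 3: L + E ≡ C (mod 10)] several values work for L in column 3 (L + E ≡ C (mod 10), carry-in 1); try L=0, so L=0.
Step 7. [col 3: L + E ≡ C (mod 10)] column 3: given L=0, C=3, carry-in 1, and digits 0,1,3,6,7,8 already taken and all letters distinct, L+E≡C (mod 10) forces E=2. So E=2.
Step 8. [col 5: J + H ≡ H (mod 10)] from column 5 (H=7, carry-in 1, digits 0,1,2,3,6,7,8 already taken and all letters distinct): J must equal 9. So J=9.

Answer: C=3, E=2, H=7, J=9, L=0, U=6, V=8, Y=1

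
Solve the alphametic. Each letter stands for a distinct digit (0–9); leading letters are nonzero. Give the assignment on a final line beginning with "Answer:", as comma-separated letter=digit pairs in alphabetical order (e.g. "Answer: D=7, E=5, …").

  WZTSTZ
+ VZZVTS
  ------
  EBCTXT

Step 1. [col 1: Z + S ≡ T (mod 10)] Z=2 is one option consistent with column 1 (Z + S ≡ T (mod 10), carry-in 0) — take it, so Z=2.
Step 2. [col 1: Z + S ≡ T (mod 10)] T=5 is one option consistent with column 1 (Z + S ≡ T (mod 10), carry-in 0) — take it. So T=5.
Step 3. [col 1: Z + S ≡ T (mod 10)] from column 1 (Z=2, T=5, carry-in 0, digits 2,5 already taken and all letters distinct): S must equal 3. So S=3.
Step 4. [col 2: T + T ≡ X (mod 10)] in column 2 we have T+T≡X with carry-in 0; given T=5 and digits 2,3,5 already taken and all letters distinct, that pins X to 0, so X=0.
Step 5. [col 3: S + V ≡ T (mod 10)] column 3: given S=3, T=5, carry-in 1, and digits 0,2,3,5 already taken and all letters distinct, S+V≡T (mod 10) forces V=1, so V=1.
Step 6. [col 4: T + Z ≡ C (mod 10)] in column 4 we have T+Z≡C with carry-in 0; given T=5, Z=2 and digits 0,1,2,3,5 already taken and all letters distinct, that pins C to 7 ⇒ C=7.
Step 7. [col 5: Z + Z ≡ B (mod 10)] column 5 reads Z+Z+carry(0)=B with Z=2; with digits 0,1,2,3,5,7 already taken and all letters distinct, the only value for B is 4, so B=4.
Step 8. [col 6: W + V ≡ E (mod 10)] from column 6 (V=1, carry-in 0, digits 0,1,2,3,4,5,7 already taken and all letters distinct): W must equal 8, so W=8.
Step 9. [col 6: W + V ≡ E (mod 10)] from column 6 (W=8, V=1, carry-in 0, digits 0,1,2,3,4,5,7,8 already taken and all letters distinct): E must equal 9 ⇒ E=9.

Answer: B=4, C=7, E=9, S=3, T=5, V=1, W=8, X=0, Z=2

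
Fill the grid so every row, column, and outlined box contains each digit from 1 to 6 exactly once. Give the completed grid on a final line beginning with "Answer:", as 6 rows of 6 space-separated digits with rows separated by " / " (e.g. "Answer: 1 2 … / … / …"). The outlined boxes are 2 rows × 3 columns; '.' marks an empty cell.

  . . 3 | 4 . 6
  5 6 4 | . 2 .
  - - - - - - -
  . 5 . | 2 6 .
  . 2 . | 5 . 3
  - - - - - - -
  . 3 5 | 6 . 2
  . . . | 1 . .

Step 1. [r5c5∈{4}] r5c5's peers cover all but 4. So r5c5=4.
Step 2. [r3c3∈{1}] r3c3 is down to just 1, so r3c3=1.
Step 3. [r4c1∈{4,6}] row 4 places 4 nowhere but r4c1, so r4c1=4.
Step 4. [r6c1∈{2,6}] col 1 places 6 nowhere but r6c1, so r6c1=6.
Step 5. [r1c2∈{1}] only 1 remains possible at r1c2. So r1c2=1.
Step 6. [r1c5∈{5}] r1c5's peers cover all but 5 ⇒ r1c5=5.
Step 7. [r3c1∈{3}] r3c1's peers cover all but 3 ⇒ r3c1=3.
Step 8. [r1c1∈{2}] r1c1 is down to just 2 ⇒ r1c1=2.
Step 9. [r6c6∈{5}] nothing but 5 survives at r6c6. So r6c6=5.
Step 10. [r2c6∈{1}] r2c6 is down to just 1. So r2c6=1.
Step 11. [r6c5∈{3}] nothing but 3 survives at r6c5, so r6c5=3.
Step 12. [r6c3∈{2}] only 2 remains possible at r6c3 ⇒ r6c3=2.
Step 13. [r5c1∈{1}] r5c1 is down to just 1. So r5c1=1.
Step 14. [r6c2∈{4}] only 4 remains possible at r6c2 ⇒ r6c2=4.
Step 15. [r3c6∈{4}] r3c6 has the single candidate 4 ⇒ r3c6=4.
Step 16. [r4c3∈{6}] nothing but 6 survives at r4c3. So r4c3=6.
Step 17. [r2c4∈{3}] r2c4 has the single candidate 3, so r2c4=3.
Step 18. [r4c5∈{1}] nothing but 1 survives at r4c5. So r4c5=1.

Answer: 2 1 3 4 5 6 / 5 6 4 3 2 1 / 3 5 1 2 6 4 / 4 2 6 5 1 3 / 1 3 5 6 4 2 / 6 4 2 1 3 5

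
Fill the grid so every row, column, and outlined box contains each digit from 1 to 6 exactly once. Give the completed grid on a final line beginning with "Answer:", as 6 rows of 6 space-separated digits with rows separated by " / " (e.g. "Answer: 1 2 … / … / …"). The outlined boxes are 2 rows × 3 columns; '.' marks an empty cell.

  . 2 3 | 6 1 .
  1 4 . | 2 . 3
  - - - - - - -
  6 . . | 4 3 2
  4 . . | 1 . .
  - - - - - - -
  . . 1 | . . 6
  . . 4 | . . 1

Step 1. [r2c5∈{5}] r2c5 is down to just 5. So r2c5=5.
Step 2. [r4c2∈{3,5}] across row 4, 3 lands solely at r4c2. So r4c2=3.
Step 3. [r5c2∈{5}] nothing but 5 survives at r5c2. So r5c2=5.
Step 4. [r5c4∈{3}] only 3 remains possible at r5c4, so r5c4=3.
Step 5. [r5c1∈{2}] nothing but 2 survives at r5c1, so r5c1=2.
Step 6. [r4c6∈{5}] nothing but 5 survives at r4c6 ⇒ r4c6=5.
Step 7. [r6c1∈{3}] r6c1's peers cover all but 3 ⇒ r6c1=3.
Step 8. [r1c6∈{4}] r1c6 has the single candidate 4. So r1c6=4.
Step 9. [r6c4∈{5}] nothing but 5 survives at r6c4 ⇒ r6c4=5.
Step 10. [r6c5∈{2}] r6c5 is down to just 2 ⇒ r6c5=2.
Step 11. [r4c5∈{6}] only 6 remains possible at r4c5 ⇒ r4c5=6.
Step 12. [r3c2∈{1}] r3c2's peers cover all but 1, so r3c2=1.
Step 13. [r6c2∈{6}] only 6 remains possible at r6c2 ⇒ r6c2=6.
Step 14. [r3c3∈{5}] r3c3 is down to just 5 ⇒ r3c3=5.
Step 15. [r4c3∈{2}] nothing but 2 survives at r4c3. So r4c3=2.
Step 16. [r5c5∈{4}] r5c5 has the single candidate 4. So r5c5=4.
Step 17. [r2c3∈{6}] nothing but 6 survives at r2c3 ⇒ r2c3=6.
Step 18. [r1c1∈{5}] r1c1 has the single candidate 5. So r1c1=5.

Answer: 5 2 3 6 1 4 / 1 4 6 2 5 3 / 6 1 5 4 3 2 / 4 3 2 1 6 5 / 2 5 1 3 4 6 / 3 6 4 5 2 1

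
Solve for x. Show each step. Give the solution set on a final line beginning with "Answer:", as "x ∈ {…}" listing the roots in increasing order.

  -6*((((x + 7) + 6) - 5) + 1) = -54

Step 1. [-6*((((x + 7) + 6) - 5) + 1) = -54] -6 out front; divide by -6 ⇒ div: (((x + 7) + 6) - 5) + 1 = 9.
Step 2. [(((x + 7) + 6) - 5) + 1 = 9] +1 is outermost — subtract 1 both sides. So sub: ((x + 7) + 6) - 5 = 8.
Step 3. [((x + 7) + 6) - 5 = 8] add 5: x sits inside (… - 5). So sub: (x + 7) + 6 = 13.
Step 4. [(x + 7) + 6 = 13] peel the +6: subtract 6 from each side, so sub: x + 7 = 7.
Step 5. [x + 7 = 7] the outer +7 inverts by subtracting 7. So sub: x = 0.

Answer: x ∈ {0}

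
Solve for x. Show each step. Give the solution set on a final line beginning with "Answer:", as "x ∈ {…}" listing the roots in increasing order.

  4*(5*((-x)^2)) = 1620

Step 1. [4*(5*((-x)^2)) = 1620] 4·(inner) — divide through by 4 ⇒ div: 5*((-x)^2) = 405.
Step 2. [5*((-x)^2) = 405] leading coefficient 5: divide by 5 ⇒ div: (-x)^2 = 81.
Step 3. [(-x)^2 = 81] 81 ≥ 0, LHS is (·)² — take ±√. So sqrt: -x = 9 or -9.
Step 4. [-x = 9 or -9] leading − — multiply by −1. So neg: x = -9 or 9.

Answer: x ∈ {-9, 9}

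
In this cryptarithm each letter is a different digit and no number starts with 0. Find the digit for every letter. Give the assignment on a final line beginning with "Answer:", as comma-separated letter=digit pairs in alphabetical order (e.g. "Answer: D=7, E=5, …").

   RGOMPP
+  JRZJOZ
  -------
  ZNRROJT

Step 1. [col 1: P + Z ≡ T (mod 10)] several values work for Z in column 1 (P + Z ≡ T (mod 10), carry-in 0); try Z=1. So Z=1.
Step 2. [col 1: P + Z ≡ T (mod 10)] T=6 is one option consistent with column 1 (P + Z ≡ T (mod 10), carry-in 0) — take it ⇒ T=6.
Step 3. [col 1: P + Z ≡ T (mod 10)] from column 1 (Z=1, T=6, carry-in 0, digits 1,6 already taken and all letters distinct): P must equal 5 ⇒ P=5.
Step 4. [col 2: P + O ≡ J (mod 10)] O=8 is one option consistent with column 2 (P + O ≡ J (mod 10), carry-in 0) — take it ⇒ O=8.
Step 5. [col 2: P + O ≡ J (mod 10)] column 2: given P=5, O=8, carry-in 0, and digits 1,5,6,8 already taken and all letters distinct, P+O≡J (mod 10) forces J=3. So J=3.
Step 6. [col 3: M + J ≡ O (mod 10)] column 3: given J=3, O=8, carry-in 1, and digits 1,3,5,6,8 already taken and all letters distinct, M+J≡O (mod 10) forces M=4, so M=4.
Step 7. [col 4: O + Z ≡ R (mod 10)] from column 4 (O=8, Z=1, carry-in 0, digits 1,3,4,5,6,8 already taken and all letters distinct): R must equal 9 ⇒ R=9.
Step 8. [col 5: G + R ≡ R (mod 10)] in column 5 we have G+R≡R with carry-in 0; given R=9 and digits 1,3,4,5,6,8,9 already taken and all letters distinct, that pins G to 0. So G=0.
Step 9. [col 6: R + J ≡ N (mod 10)] from column 6 (R=9, J=3, carry-in 0, digits 0,1,3,4,5,6,8,9 already taken and all letters distinct): N must equal 2. So N=2.

Answer: G=0, J=3, M=4, N=2, O=8, P=5, R=9, T=6, Z=1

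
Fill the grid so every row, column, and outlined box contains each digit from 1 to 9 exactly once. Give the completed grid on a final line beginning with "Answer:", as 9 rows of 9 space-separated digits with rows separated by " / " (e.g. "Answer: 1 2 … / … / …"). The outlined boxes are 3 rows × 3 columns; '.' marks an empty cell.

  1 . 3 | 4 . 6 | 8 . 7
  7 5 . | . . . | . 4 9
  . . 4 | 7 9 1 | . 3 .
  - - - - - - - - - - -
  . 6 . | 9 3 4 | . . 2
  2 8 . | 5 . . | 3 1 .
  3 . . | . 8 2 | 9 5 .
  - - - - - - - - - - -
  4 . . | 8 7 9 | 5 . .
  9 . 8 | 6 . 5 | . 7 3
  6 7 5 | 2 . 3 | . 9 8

Step 1. [r7c9∈{1,6}] r7c9 is the only open cell in col 9 admitting 1. So r7c9=1.
Step 2. [r1c8∈{2}] r1c8 is down to just 2 ⇒ r1c8=2.
Step 3. [r3c2∈{2}] r3c2 has the single candidate 2, so r3c2=2.
Step 4. [r4c3∈{1,7}] 1 has one home in row 4: r4c3 ⇒ r4c3=1.
Step 5. [r6c9∈{4,6}] across row 6, 6 lands solely at r6c9, so r6c9=6.
Step 6. [r9c5∈{1,4}] across row 9, 1 lands solely at r9c5 ⇒ r9c5=1.
Step 7. [r6c3∈{7}] r6c3's peers cover all but 7. So r6c3=7.
Step 8. [r3c7∈{6}] only 6 remains possible at r3c7. So r3c7=6.
Step 9. [r8c7∈{2,4}] row 8 places 2 nowhere but r8c7, so r8c7=2.
Step 10. [r3c1∈{8}] r3c1 has the single candidate 8, so r3c1=8.
Step 11. [r8c5∈{4}] r8c5's peers cover all but 4. So r8c5=4.
Step 12. [r5c5∈{6}] nothing but 6 survives at r5c5 ⇒ r5c5=6.
Step 13. [r2c4∈{3}] r2c4's peers cover all but 3. So r2c4=3.
Step 14. [r2c3∈{6}] r2c3 has the single candidate 6. So r2c3=6.
Step 15. [r7c3∈{2}] nothing but 2 survives at r7c3, so r7c3=2.
Step 16. [r1c5∈{5}] r1c5 has the single candidate 5. So r1c5=5.
Step 17. [r9c7∈{4}] only 4 remains possible at r9c7, so r9c7=4.
Step 18. [r4c1∈{5}] r4c1 has the single candidate 5 ⇒ r4c1=5.
Step 19. [r8c2∈{1}] nothing but 1 survives at r8c2 ⇒ r8c2=1.
Step 20. [r2c7∈{1}] only 1 remains possible at r2c7, so r2c7=1.
Step 21. [r7c8∈{6}] r7c8 has the single candidate 6, so r7c8=6.
Step 22. [r6c2∈{4}] r6c2 has the single candidate 4. So r6c2=4.
Step 23. [r1c2∈{9}] nothing but 9 survives at r1c2, so r1c2=9.
Step 24. [r5c6∈{7}] nothing but 7 survives at r5c6, so r5c6=7.
Step 25. [r5c3∈{9}] r5c3's peers cover all but 9. So r5c3=9.
Step 26. [r4c8∈{8}] only 8 remains possible at r4c8. So r4c8=8.
Step 27. [r7c2∈{3}] r7c2 has the single candidate 3, so r7c2=3.
Step 28. [r2c6∈{8}] r2c6 is down to just 8, so r2c6=8.
Step 29. [r6c4∈{1}] nothing but 1 survives at r6c4 ⇒ r6c4=1.
Step 30. [r3c9∈{5}] r3c9 has the single candidate 5 ⇒ r3c9=5.
Step 31. [r2c5∈{2}] r2c5 is down to just 2, so r2c5=2.
Step 32. [r4c7∈{7}] nothing but 7 survives at r4c7 ⇒ r4c7=7.
Step 33. [r5c9∈{4}] nothing but 4 survives at r5c9 ⇒ r5c9=4.

Answer: 1 9 3 4 5 6 8 2 7 / 7 5 6 3 2 8 1 4 9 / 8 2 4 7 9 1 6 3 5 / 5 6 1 9 3 4 7 8 2 / 2 8 9 5 6 7 3 1 4 / 3 4 7 1 8 2 9 5 6 / 4 3 2 8 7 9 5 6 1 / 9 1 8 6 4 5 2 7 3 / 6 7 5 2 1 3 4 9 8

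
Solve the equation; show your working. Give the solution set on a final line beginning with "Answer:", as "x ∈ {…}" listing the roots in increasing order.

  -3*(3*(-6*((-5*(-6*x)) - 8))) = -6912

Step 1. [-3*(3*(-6*((-5*(-6*x)) - 8))) = -6912] divide by the outer -3. So div: 3*(-6*((-5*(-6*x)) - 8)) = 2304.
Step 2. [3*(-6*((-5*(-6*x)) - 8)) = 2304] leading coefficient 3: divide by 3. So div: -6*((-5*(-6*x)) - 8) = 768.
Step 3. [-6*((-5*(-6*x)) - 8) = 768] -6·(inner) — divide through by -6 ⇒ div: (-5*(-6*x)) - 8 = -128.
Step 4. [(-5*(-6*x)) - 8 = -128] peel the -8: add 8 from each side ⇒ sub: -5*(-6*x) = -120.
Step 5. [-5*(-6*x) = -120] -5·(inner) — divide through by -5. So div: -6*x = 24.
Step 6. [-6*x = 24] -6 out front; divide by -6. So div: x = -4.

Answer: x ∈ {-4}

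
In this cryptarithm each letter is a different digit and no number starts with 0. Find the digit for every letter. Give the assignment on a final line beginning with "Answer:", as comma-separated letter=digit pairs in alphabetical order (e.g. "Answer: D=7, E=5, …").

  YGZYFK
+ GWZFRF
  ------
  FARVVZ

Step 1. [col 1: K + F ≡ Z (mod 10)] column 1 (K + F ≡ Z (mod 10), carry-in 0) doesn't pin K yet; pick K=9 and continue ⇒ K=9.
Step 2. [col 1: K + F ≡ Z (mod 10)] several values work for Z in column 1 (K + F ≡ Z (mod 10), carry-in 0); try Z=5. So Z=5.
Step 3. [col 1: K + F ≡ Z (mod 10)] from column 1 (K=9, Z=5, carry-in 0, digits 5,9 already taken and all letters distinct): F must equal 6. So F=6.
Step 4. [col 2: F + R ≡ V (mod 10)] no forcing yet in column 2 (carry-in 1); R=0 is free and consistent — try it. So R=0.
Step 5. [col 2: F + R ≡ V (mod 10)] column 2 reads F+R+carry(1)=V with F=6, R=0; with digits 0,5,6,9 already taken and all letters distinct, the only value for V is 7 ⇒ V=7.
Step 6. [col 3: Y + F ≡ V (mod 10)] from column 3 (F=6, V=7, carry-in 0, digits 0,5,6,7,9 already taken and all letters distinct): Y must equal 1 ⇒ Y=1.
Step 7. [col 5: G + W ≡ A (mod 10)] column 5 (G + W ≡ A (mod 10), carry-in 1) doesn't pin W yet; pick W=8 and continue ⇒ W=8.
Step 8. [col 5: G + W ≡ A (mod 10)] column 5 (G + W ≡ A (mod 10), carry-in 1) doesn't pin G yet; pick G=4 and continue ⇒ G=4.
Step 9. [col 5: G + W ≡ A (mod 10)] column 5: given G=4, W=8, carry-in 1, and digits 0,1,4,5,6,7,8,9 already taken and all letters distinct, G+W≡A (mod 10) forces A=3, so A=3.

Answer: A=3, F=6, G=4, K=9, R=0, V=7, W=8, Y=1, Z=5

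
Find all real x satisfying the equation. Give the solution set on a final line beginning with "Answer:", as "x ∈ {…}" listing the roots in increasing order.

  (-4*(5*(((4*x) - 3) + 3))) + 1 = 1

Step 1. [(-4*(5*(((4*x) - 3) + 3))) + 1 = 1] subtract 1: x sits inside (… + 1) ⇒ sub: -4*(5*(((4*x) - 3) + 3)) = 0.
Step 2. [-4*(5*(((4*x) - 3) + 3)) = 0] divide by the outer -4. So div: 5*(((4*x) - 3) + 3) = 0.
Step 3. [5*(((4*x) - 3) + 3) = 0] LHS = 5·(…); ÷5 both sides, so div: ((4*x) - 3) + 3 = 0.
Step 4. [((4*x) - 3) + 3 = 0] the outer +3 inverts by subtracting 3, so sub: (4*x) - 3 = -3.
Step 5. [(4*x) - 3 = -3] the outer -3 inverts by adding 3 ⇒ sub: 4*x = 0.
Step 6. [4*x = 0] 4 out front; divide by 4 ⇒ div: x = 0.

Answer: x ∈ {0}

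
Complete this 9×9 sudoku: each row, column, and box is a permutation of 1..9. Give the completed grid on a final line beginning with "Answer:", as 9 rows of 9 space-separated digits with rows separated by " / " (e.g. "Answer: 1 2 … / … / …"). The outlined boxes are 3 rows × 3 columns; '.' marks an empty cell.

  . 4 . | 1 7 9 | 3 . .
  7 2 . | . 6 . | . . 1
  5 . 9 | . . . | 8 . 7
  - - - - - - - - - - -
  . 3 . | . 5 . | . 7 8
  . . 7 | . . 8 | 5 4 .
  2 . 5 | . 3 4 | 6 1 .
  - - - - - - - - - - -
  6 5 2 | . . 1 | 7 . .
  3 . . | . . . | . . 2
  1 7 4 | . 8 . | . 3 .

Step 1. [r9c7∈{9}] r9c7 has the single candidate 9 ⇒ r9c7=9.
Step 2. [r5c1∈{9}] only 9 remains possible at r5c1. So r5c1=9.
Step 3. [r4c4∈{2,6,9}] r4c4 is the only open cell in row 4 admitting 9. So r4c4=9.
Step 4. [r2c4∈{3,4,5,8}] 8 has one home in col 4: r2c4. So r2c4=8.
Step 5. [r2c6∈{3,5}] r2c6 is the only open cell in box 2 admitting 5. So r2c6=5.
Step 6. [r1c8∈{2,5,6}] row 1 places 2 nowhere but r1c8, so r1c8=2.
Step 7. [r8c8∈{5,6,8}] 5 has one home in col 8: r8c8 ⇒ r8c8=5.
Step 8. [r7c9∈{4}] r7c9 is down to just 4 ⇒ r7c9=4.
Step 9. [r9c9∈{6}] r9c9 is down to just 6, so r9c9=6.
Step 10. [r1c3∈{6,8}] in row 1, 6 fits only at r1c3 ⇒ r1c3=6.
Step 11. [r4c6∈{2,6}] row 4 places 6 nowhere but r4c6, so r4c6=6.
Step 12. [r5c4∈{2}] nothing but 2 survives at r5c4 ⇒ r5c4=2.
Step 13. [r3c5∈{2,4}] 2 has one home in col 5: r3c5. So r3c5=2.
Step 14. [r8c4∈{4,6,7}] row 8 places 6 nowhere but r8c4 ⇒ r8c4=6.
Step 15. [r8c2∈{8,9}] col 2 places 9 nowhere but r8c2, so r8c2=9.
Step 16. [r3c6∈{3}] only 3 remains possible at r3c6. So r3c6=3.
Step 17. [r3c2∈{1}] r3c2 is down to just 1. So r3c2=1.
Step 18. [r8c6∈{7}] r8c6's peers cover all but 7 ⇒ r8c6=7.
Step 19. [r9c4∈{5}] r9c4 has the single candidate 5, so r9c4=5.
Step 20. [r8c3∈{8}] only 8 remains possible at r8c3, so r8c3=8.
Step 21. [r8c7∈{1}] r8c7 has the single candidate 1, so r8c7=1.
Step 22. [r3c8∈{6}] r3c8's peers cover all but 6, so r3c8=6.
Step 23. [r4c7∈{2}] r4c7 has the single candidate 2, so r4c7=2.
Step 24. [r5c5∈{1}] only 1 remains possible at r5c5. So r5c5=1.
Step 25. [r5c2∈{6}] r5c2 has the single candidate 6 ⇒ r5c2=6.
Step 26. [r3c4∈{4}] nothing but 4 survives at r3c4. So r3c4=4.
Step 27. [r7c8∈{8}] r7c8 is down to just 8, so r7c8=8.
Step 28. [r4c3∈{1}] only 1 remains possible at r4c3, so r4c3=1.
Step 29. [r6c2∈{8}] r6c2 is down to just 8 ⇒ r6c2=8.
Step 30. [r9c6∈{2}] r9c6's peers cover all but 2 ⇒ r9c6=2.
Step 31. [r7c5∈{9}] nothing but 9 survives at r7c5, so r7c5=9.
Step 32. [r2c3∈{3}] only 3 remains possible at r2c3 ⇒ r2c3=3.
Step 33. [r2c8∈{9}] only 9 remains possible at r2c8 ⇒ r2c8=9.
Step 34. [r2c7∈{4}] r2c7 has the single candidate 4. So r2c7=4.
Step 35. [r6c9∈{9}] r6c9's peers cover all but 9, so r6c9=9.
Step 36. [r1c9∈{5}] r1c9 is down to just 5, so r1c9=5.
Step 37. [r6c4∈{7}] only 7 remains possible at r6c4, so r6c4=7.
Step 38. [r8c5∈{4}] r8c5's peers cover all but 4 ⇒ r8c5=4.
Step 39. [r4c1∈{4}] only 4 remains possible at r4c1 ⇒ r4c1=4.
Step 40. [r5c9∈{3}] nothing but 3 survives at r5c9. So r5c9=3.
Step 41. [r7c4∈{3}] r7c4's peers cover all but 3, so r7c4=3.
Step 42. [r1c1∈{8}] nothing but 8 survives at r1c1 ⇒ r1c1=8.

Answer: 8 4 6 1 7 9 3 2 5 / 7 2 3 8 6 5 4 9 1 / 5 1 9 4 2 3 8 6 7 / 4 3 1 9 5 6 2 7 8 / 9 6 7 2 1 8 5 4 3 / 2 8 5 7 3 4 6 1 9 / 6 5 2 3 9 1 7 8 4 / 3 9 8 6 4 7 1 5 2 / 1 7 4 5 8 2 9 3 6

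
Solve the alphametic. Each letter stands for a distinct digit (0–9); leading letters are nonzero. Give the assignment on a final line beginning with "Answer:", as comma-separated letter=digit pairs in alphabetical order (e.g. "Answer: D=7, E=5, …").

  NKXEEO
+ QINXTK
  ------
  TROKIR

Step 1. [col 1: O + K ≡ R (mod 10)] no forcing yet in column 1 (carry-in 0); O=3 is free and consistent — try it, so O=3.
Step 2. [col 1: O + K ≡ R (mod 10)] no forcing yet in column 1 (carry-in 0); R=9 is free and consistent — try it ⇒ R=9.
Step 3. [col 1: O + K ≡ R (mod 10)] from column 1 (O=3, R=9, carry-in 0, digits 3,9 already taken and all letters distinct): K must equal 6. So K=6.
Step 4. [col 2: E + T ≡ I (mod 10)] E=7 is one option consistent with column 2 (E + T ≡ I (mod 10), carry-in 0) — take it, so E=7.
Step 5. [col 2: E + T ≡ I (mod 10)] I=2 is one option consistent with column 2 (E + T ≡ I (mod 10), carry-in 0) — take it, so I=2.
Step 6. [col 2: E + T ≡ I (mod 10)] in column 2 we have E+T≡I with carry-in 0; given E=7, I=2 and digits 2,3,6,7,9 already taken and all letters distinct, that pins T to 5. So T=5.
Step 7. [col 3: E + X ≡ K (mod 10)] column 3: given E=7, K=6, carry-in 1, and digits 2,3,5,6,7,9 already taken and all letters distinct, E+X≡K (mod 10) forces X=8 ⇒ X=8.
Step 8. [col 4: X + N ≡ O (mod 10)] column 4 reads X+N+carry(1)=O with X=8, O=3; with digits 2,3,5,6,7,8,9 already taken and all letters distinct, the only value for N is 4. So N=4.
Step 9. [col 6: N + Q ≡ T (mod 10)] from column 6 (N=4, T=5, carry-in 0, digits 2,3,4,5,6,7,8,9 already taken and all letters distinct): Q must equal 1. So Q=1.

Answer: E=7, I=2, K=6, N=4, O=3, Q=1, R=9, T=5, X=8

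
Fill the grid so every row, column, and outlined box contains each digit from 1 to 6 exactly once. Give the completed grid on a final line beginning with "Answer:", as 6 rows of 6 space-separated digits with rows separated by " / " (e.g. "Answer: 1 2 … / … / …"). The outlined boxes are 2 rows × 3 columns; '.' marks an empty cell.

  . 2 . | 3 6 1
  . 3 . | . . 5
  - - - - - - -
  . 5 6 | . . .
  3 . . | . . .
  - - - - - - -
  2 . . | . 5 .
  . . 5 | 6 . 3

Step 1. [r5c6∈{4}] nothing but 4 survives at r5c6 ⇒ r5c6=4.
Step 2. [r3c6∈{2}] nothing but 2 survives at r3c6, so r3c6=2.
Step 3. [r5c4∈{1}] nothing but 1 survives at r5c4, so r5c4=1.
Step 4. [r3c4∈{4}] nothing but 4 survives at r3c4. So r3c4=4.
Step 5. [r3c1∈{1}] nothing but 1 survives at r3c1, so r3c1=1.
Step 6. [r1c3∈{4}] only 4 remains possible at r1c3, so r1c3=4.
Step 7. [r2c4∈{2}] nothing but 2 survives at r2c4 ⇒ r2c4=2.
Step 8. [r6c1∈{4}] only 4 remains possible at r6c1 ⇒ r6c1=4.
Step 9. [r4c3∈{2}] r4c3 is down to just 2, so r4c3=2.
Step 10. [r5c2∈{6}] only 6 remains possible at r5c2, so r5c2=6.
Step 11. [r4c2∈{4}] nothing but 4 survives at r4c2 ⇒ r4c2=4.
Step 12. [r4c5∈{1}] r4c5 has the single candidate 1 ⇒ r4c5=1.
Step 13. [r6c5∈{2}] r6c5's peers cover all but 2. So r6c5=2.
Step 14. [r2c3∈{1}] nothing but 1 survives at r2c3, so r2c3=1.
Step 15. [r5c3∈{3}] r5c3 has the single candidate 3. So r5c3=3.
Step 16. [r2c1∈{6}] r2c1 has the single candidate 6. So r2c1=6.
Step 17. [r4c6∈{6}] r4c6 is down to just 6, so r4c6=6.
Step 18. [r4c4∈{5}] r4c4's peers cover all but 5, so r4c4=5.
Step 19. [r1c1∈{5}] r1c1 has the single candidate 5, so r1c1=5.
Step 20. [r6c2∈{1}] only 1 remains possible at r6c2 ⇒ r6c2=1.
Step 21. [r3c5∈{3}] r3c5 has the single candidate 3. So r3c5=3.
Step 22. [r2c5∈{4}] r2c5 is down to just 4. So r2c5=4.

Answer: 5 2 4 3 6 1 / 6 3 1 2 4 5 / 1 5 6 4 3 2 / 3 4 2 5 1 6 / 2 6 3 1 5 4 / 4 1 5 6 2 3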